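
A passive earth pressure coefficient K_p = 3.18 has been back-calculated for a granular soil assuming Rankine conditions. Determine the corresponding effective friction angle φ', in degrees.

K_p = (1+sin φ)/(1−sin φ) ⇒ sin φ = (K_p − 1)/(K_p + 1) = 0.5215.
φ = arcsin(0.5215) = 31.44°.

31.4°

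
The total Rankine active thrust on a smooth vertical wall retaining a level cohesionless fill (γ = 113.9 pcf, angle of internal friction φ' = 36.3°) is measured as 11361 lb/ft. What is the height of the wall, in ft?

27.9 ft

K_a = 0.2563. P_a = ½ K_a γ H² ⇒ H = √(2P_a/(K_a γ)).
H = √(2×11361/(0.2563×113.9)) = 27.90 ft.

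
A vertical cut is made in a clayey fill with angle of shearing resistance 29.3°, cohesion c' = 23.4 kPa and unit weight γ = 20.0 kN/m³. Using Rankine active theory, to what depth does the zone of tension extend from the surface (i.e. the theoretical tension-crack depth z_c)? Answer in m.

4.00 m

K_a = tan²(45° − 29.3°/2) = 0.3428; √K_a = 0.5855.
The active pressure is zero where K_a γ z = 2c√K_a, so z_c = 2c/(γ√K_a) = 2×23.4/(20.0×0.5855) = 3.996 m.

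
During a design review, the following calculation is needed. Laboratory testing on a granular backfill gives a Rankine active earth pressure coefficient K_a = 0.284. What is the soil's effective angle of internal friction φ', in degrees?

33.9°

K_a = tan²(45° − φ/2) ⇒ 45° − φ/2 = arctan(√0.284) = 28.05°.
φ = 2(45° − 28.05°) = 33.89°.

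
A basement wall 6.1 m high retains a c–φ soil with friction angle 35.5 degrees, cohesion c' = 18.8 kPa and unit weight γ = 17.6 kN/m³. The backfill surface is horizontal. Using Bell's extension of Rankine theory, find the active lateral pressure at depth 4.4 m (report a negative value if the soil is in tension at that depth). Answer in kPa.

1.18 kPa

K_a = (1 − sin φ)/(1 + sin φ) = 0.2653.
σ_a = K_a γ z − 2c√K_a = 0.2653×17.6×4.4 − 2×18.8×0.5150 = 1.176 kPa.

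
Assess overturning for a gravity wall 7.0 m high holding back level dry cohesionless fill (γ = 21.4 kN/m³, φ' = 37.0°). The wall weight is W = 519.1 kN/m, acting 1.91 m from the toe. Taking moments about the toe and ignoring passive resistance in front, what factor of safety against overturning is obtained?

3.26

K_a = tan²(45° − 37.0°/2) = 0.2486.
P_a = ½K_aγH² = 0.5×0.2486×21.4×7.0² = 130.3 kN/m, acting at H/3 = 2.333 m above the base.
Overturning moment M_o = P_a × H/3 = 130.3 × 2.333 = 304.1.
Resisting moment M_r = W × 1.91 = 519.1 × 1.91 = 991.5.
FS_overturning = M_r/M_o = 991.5/304.1 = 3.260.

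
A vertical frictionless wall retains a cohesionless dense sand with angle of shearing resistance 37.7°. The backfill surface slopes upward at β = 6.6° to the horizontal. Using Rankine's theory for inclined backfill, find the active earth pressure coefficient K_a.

0.245

K_a = cos β · (cos β − √(cos²β − cos²φ)) / (cos β + √(cos²β − cos²φ)).
cos β = 0.9934, cos φ = 0.7912, √(cos²β − cos²φ) = 0.6006.
K_a = 0.9934 × (0.9934 − 0.6006)/(0.9934 + 0.6006) = 0.2448.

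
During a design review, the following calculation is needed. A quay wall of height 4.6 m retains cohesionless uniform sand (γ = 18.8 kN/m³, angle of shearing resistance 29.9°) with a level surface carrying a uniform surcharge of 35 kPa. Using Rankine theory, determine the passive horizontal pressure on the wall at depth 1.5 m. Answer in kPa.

189 kPa

K_p = (1 + sin φ)/(1 − sin φ) = 2.988.
σ_v = γz + q = 18.8 × 1.5 + 35 = 63.20 kPa.
σ_h = K_p σ_v = 2.988 × 63.20 = 188.8 kPa.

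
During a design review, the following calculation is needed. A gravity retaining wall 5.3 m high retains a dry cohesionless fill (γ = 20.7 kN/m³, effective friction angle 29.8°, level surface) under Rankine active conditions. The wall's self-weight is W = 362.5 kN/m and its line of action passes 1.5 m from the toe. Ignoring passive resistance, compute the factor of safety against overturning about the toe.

K_a = tan²(45° − 29.8°/2) = 0.3360.
P_a = ½K_aγH² = 0.5×0.3360×20.7×5.3² = 97.69 kN/m, acting at H/3 = 1.767 m above the base.
Overturning moment M_o = P_a × H/3 = 97.69 × 1.767 = 172.6.
Resisting moment M_r = W × 1.5 = 362.5 × 1.5 = 543.8.
FS_overturning = M_r/M_o = 543.8/172.6 = 3.150.

3.15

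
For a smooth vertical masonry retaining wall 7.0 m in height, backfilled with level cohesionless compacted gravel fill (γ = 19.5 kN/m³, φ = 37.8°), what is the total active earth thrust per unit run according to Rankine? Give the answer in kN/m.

115 kN/m

K_a = tan²(45° − φ/2) = 0.2400.
P_a = ½ K_a γ H² = 0.5 × 0.2400 × 19.5 × 7.0² = 114.7 kN/m.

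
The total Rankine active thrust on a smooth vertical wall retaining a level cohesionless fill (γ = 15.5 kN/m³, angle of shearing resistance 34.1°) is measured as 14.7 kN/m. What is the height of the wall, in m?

K_a = 0.2815. P_a = ½ K_a γ H² ⇒ H = √(2P_a/(K_a γ)).
H = √(2×14.7/(0.2815×15.5)) = 2.596 m.

2.60 m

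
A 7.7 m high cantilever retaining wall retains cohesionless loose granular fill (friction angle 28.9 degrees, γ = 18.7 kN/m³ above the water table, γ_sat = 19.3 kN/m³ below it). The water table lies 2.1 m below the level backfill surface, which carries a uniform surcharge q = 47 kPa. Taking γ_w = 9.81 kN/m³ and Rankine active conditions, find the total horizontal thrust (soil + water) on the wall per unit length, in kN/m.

K_a = tan²(45° − φ/2) = 0.3484.
γ' = 19.3 − 9.81 = 9.490 kN/m³. h₂ = H − d_w = 5.6 m.
σ'_h: at surface K_a·q = 16.37; at WT K_a(q+γd_w) = 30.05; at base K_a(q+γd_w+γ'h₂) = 48.57 kPa.
P₁ = ½(16.37+30.05)×2.1 = 48.75; P₂ = ½(30.05+48.57)×5.6 = 220.1; P_w = ½γ_w h₂² = 153.8.
Total = 48.75+220.1+153.8 = 422.7 kN/m.

423 kN/m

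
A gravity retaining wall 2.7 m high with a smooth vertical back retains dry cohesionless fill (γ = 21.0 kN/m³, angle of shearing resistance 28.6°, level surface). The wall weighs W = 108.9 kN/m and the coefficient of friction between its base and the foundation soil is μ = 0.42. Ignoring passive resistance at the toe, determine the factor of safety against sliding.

K_a = tan²(45° − 28.6°/2) = 0.3525.
P_a = ½K_aγH² = 0.5×0.3525×21.0×2.7² = 26.99 kN/m, acting at H/3 = 0.9000 m above the base.
FS_sliding = μW / P_a = 0.42×108.9 / 26.99 = 1.695.

1.69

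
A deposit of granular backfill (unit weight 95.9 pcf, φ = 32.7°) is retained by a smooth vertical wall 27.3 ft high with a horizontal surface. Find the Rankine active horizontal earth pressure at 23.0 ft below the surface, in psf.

K_a = (1 − sin φ)/(1 + sin φ) = 0.2985.
σ_h = K_a γ z = 0.2985 × 95.9 × 23.0 = 658.4 psf.

658 psf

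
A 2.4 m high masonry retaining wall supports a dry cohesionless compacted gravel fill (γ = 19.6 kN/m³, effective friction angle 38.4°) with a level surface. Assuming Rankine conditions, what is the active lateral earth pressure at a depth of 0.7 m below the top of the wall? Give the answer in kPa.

K_a = (1 − sin φ)/(1 + sin φ) = 0.2337.
σ_h = K_a γ z = 0.2337 × 19.6 × 0.7 = 3.206 kPa.

3.21 kPa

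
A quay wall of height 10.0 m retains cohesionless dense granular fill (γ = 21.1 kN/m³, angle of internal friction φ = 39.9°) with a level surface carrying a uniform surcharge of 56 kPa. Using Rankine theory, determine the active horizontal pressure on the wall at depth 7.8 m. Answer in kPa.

48.2 kPa

K_a = (1 − sin φ)/(1 + sin φ) = 0.2184.
σ_v = γz + q = 21.1 × 7.8 + 56 = 220.6 kPa.
σ_h = K_a σ_v = 0.2184 × 220.6 = 48.18 kPa.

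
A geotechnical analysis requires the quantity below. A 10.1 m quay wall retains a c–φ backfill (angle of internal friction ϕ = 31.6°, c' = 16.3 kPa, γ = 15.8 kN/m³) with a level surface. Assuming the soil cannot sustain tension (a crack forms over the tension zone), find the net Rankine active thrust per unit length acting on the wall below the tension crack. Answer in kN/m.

K_a = 0.3123; √K_a = 0.5589.
Tension-crack depth z_c = 2c/(γ√K_a) = 2×16.3/(15.8×0.5589) = 3.692 m.
σ_a at base = K_a γ H − 2c√K_a = 0.3123×15.8×10.1 − 2×16.3×0.5589 = 31.62 kPa.
P_a = ½ × 31.62 × (H − z_c) = 0.5×31.62×6.408 = 101.3 kN/m.

101 kN/m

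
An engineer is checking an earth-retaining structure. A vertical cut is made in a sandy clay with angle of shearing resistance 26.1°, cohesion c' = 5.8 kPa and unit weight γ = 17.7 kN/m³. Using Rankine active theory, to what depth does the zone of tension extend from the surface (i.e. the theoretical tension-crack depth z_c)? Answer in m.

K_a = tan²(45° − 26.1°/2) = 0.3889; √K_a = 0.6237.
The active pressure is zero where K_a γ z = 2c√K_a, so z_c = 2c/(γ√K_a) = 2×5.8/(17.7×0.6237) = 1.051 m.

1.05 m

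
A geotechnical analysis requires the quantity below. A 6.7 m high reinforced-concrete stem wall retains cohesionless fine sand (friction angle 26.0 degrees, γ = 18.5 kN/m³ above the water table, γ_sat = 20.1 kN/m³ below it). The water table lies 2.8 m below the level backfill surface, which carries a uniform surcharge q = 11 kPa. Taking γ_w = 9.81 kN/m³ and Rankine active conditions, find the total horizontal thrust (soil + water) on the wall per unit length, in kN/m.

K_a = tan²(45° − φ/2) = 0.3905.
γ' = 20.1 − 9.81 = 10.29 kN/m³. h₂ = H − d_w = 3.9 m.
σ'_h: at surface K_a·q = 4.295; at WT K_a(q+γd_w) = 24.52; at base K_a(q+γd_w+γ'h₂) = 40.19 kPa.
P₁ = ½(4.295+24.52)×2.8 = 40.34; P₂ = ½(24.52+40.19)×3.9 = 126.2; P_w = ½γ_w h₂² = 74.61.
Total = 40.34+126.2+74.61 = 241.1 kN/m.

241 kN/m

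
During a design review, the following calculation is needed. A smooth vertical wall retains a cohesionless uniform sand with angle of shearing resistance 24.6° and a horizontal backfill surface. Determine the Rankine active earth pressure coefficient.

K_a = tan²(45° − φ/2) = tan²(32.70°) = 0.4121.

0.412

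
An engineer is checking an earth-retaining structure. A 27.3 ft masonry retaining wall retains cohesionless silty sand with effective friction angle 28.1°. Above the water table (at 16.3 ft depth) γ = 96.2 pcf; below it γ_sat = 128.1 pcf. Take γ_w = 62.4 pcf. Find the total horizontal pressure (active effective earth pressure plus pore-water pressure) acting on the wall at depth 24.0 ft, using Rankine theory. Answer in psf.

1230 psf

K_a = (1 − sin φ)/(1 + sin φ) = 0.3596.
γ' = 128.1 − 62.4 = 65.70 pcf.
Effective vertical stress at 24.0 ft: σ'_v = 96.2×16.3 + 65.70×7.70 = 2074 psf.
σ'_h = K_a σ'_v = 0.3596 × 2074 = 745.8 psf; u = γ_w × 7.70 = 480.5 psf.
Total σ_h = 745.8 + 480.5 = 1226 psf.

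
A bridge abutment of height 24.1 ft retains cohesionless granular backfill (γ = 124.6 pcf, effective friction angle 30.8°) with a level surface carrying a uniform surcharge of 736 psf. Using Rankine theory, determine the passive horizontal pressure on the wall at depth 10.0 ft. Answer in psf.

6140 psf

K_p = (1 + sin φ)/(1 − sin φ) = 3.099.
σ_v = γz + q = 124.6 × 10.0 + 736 = 1982 psf.
σ_h = K_p σ_v = 3.099 × 1982 = 6142 psf.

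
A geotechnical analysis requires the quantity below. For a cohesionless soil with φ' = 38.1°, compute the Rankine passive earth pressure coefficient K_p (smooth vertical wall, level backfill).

K_p = (1 + sin φ)/(1 − sin φ) = tan²(45° + 38.1°/2) = 4.222.

4.22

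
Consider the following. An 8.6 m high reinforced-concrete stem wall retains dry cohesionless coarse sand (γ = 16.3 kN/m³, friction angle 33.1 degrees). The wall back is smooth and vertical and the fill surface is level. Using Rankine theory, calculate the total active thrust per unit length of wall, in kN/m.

177 kN/m

K_a = tan²(45° − φ/2) = 0.2936.
P_a = ½ K_a γ H² = 0.5 × 0.2936 × 16.3 × 8.6² = 177.0 kN/m.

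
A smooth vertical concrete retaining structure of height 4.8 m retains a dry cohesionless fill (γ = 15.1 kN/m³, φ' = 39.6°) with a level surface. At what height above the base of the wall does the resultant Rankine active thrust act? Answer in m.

1.60 m

K_a = 0.2214.
The pressure distribution is triangular, so the resultant acts at H/3 above the base = 4.8/3 = 1.600 m.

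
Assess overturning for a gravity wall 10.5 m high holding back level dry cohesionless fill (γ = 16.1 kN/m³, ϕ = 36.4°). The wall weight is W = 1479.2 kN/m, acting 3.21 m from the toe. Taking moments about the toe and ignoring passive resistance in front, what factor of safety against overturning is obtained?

5.99

K_a = tan²(45° − 36.4°/2) = 0.2552.
P_a = ½K_aγH² = 0.5×0.2552×16.1×10.5² = 226.5 kN/m, acting at H/3 = 3.500 m above the base.
Overturning moment M_o = P_a × H/3 = 226.5 × 3.500 = 792.6.
Resisting moment M_r = W × 3.21 = 1479.2 × 3.21 = 4748.
FS_overturning = M_r/M_o = 4748/792.6 = 5.991.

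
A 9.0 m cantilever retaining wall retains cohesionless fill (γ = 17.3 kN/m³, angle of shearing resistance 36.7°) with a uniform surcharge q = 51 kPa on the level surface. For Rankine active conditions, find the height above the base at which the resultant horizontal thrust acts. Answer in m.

K_a = 0.2519.
Triangular part P₁ = ½K_aγH² = 176.5 at H/3 = 3.000 m; rectangular part P₂ = K_a q H = 115.6 at H/2 = 4.500 m.
ȳ = (P₁·3.000 + P₂·4.500)/(P₁+P₂) = 3.594 m.

3.59 m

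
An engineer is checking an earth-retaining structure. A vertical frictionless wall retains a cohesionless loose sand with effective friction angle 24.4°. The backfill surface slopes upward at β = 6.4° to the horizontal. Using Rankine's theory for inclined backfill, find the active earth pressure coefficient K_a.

K_a = cos β · (cos β − √(cos²β − cos²φ)) / (cos β + √(cos²β − cos²φ)).
cos β = 0.9938, cos φ = 0.9107, √(cos²β − cos²φ) = 0.3978.
K_a = 0.9938 × (0.9938 − 0.3978)/(0.9938 + 0.3978) = 0.4256.

0.426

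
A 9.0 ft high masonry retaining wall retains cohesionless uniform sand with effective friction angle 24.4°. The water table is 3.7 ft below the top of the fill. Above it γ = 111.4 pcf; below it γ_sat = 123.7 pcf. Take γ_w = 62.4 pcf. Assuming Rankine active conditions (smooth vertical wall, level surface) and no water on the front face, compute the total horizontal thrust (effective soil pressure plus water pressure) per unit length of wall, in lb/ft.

K_a = tan²(45° − φ/2) = 0.4153.
γ' = 123.7 − 62.4 = 61.30 pcf. Depth below WT = 5.3 ft.
σ'_h at WT = K_a γ d_w = 171.2 psf; at base = 171.2 + K_a γ' × 5.3 = 306.1 psf.
P₁ (0–3.7 ft) = ½×171.2×3.7 = 316.7. P₂ (3.7–9.0 ft) = ½(171.2+306.1)×5.3 = 1265.
P_w = ½ γ_w h₂² = 0.5×62.4×5.3² = 876.4. Total = 316.7+1265+876.4 = 2458 lb/ft.

2460 lb/ft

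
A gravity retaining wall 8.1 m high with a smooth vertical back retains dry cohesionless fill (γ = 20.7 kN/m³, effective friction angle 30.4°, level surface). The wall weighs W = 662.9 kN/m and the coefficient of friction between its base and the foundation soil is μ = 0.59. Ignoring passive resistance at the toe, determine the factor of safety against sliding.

K_a = tan²(45° − 30.4°/2) = 0.3280.
P_a = ½K_aγH² = 0.5×0.3280×20.7×8.1² = 222.7 kN/m, acting at H/3 = 2.700 m above the base.
FS_sliding = μW / P_a = 0.59×662.9 / 222.7 = 1.756.

1.76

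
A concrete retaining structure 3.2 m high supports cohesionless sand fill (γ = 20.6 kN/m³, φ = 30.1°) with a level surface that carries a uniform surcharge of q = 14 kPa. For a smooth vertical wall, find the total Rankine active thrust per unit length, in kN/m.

49.9 kN/m

K_a = tan²(45° − φ/2) = 0.3320.
Soil triangle: ½ K_a γ H² = 0.5×0.3320×20.6×3.2² = 35.02 kN/m.
Surcharge rectangle: K_a q H = 0.3320×14×3.2 = 14.87 kN/m.
Total = 35.02 + 14.87 = 49.89 kN/m.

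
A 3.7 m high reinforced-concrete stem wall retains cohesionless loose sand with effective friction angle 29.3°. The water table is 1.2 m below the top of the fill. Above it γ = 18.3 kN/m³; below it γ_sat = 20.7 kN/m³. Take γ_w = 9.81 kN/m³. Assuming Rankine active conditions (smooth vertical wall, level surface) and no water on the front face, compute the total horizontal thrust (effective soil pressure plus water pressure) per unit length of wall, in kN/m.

65.7 kN/m

K_a = tan²(45° − φ/2) = 0.3428.
γ' = 20.7 − 9.81 = 10.89 kN/m³. Depth below WT = 2.5 m.
σ'_h at WT = K_a γ d_w = 7.529 kPa; at base = 7.529 + K_a γ' × 2.5 = 16.86 kPa.
P₁ (0–1.2 m) = ½×7.529×1.2 = 4.517. P₂ (1.2–3.7 m) = ½(7.529+16.86)×2.5 = 30.49.
P_w = ½ γ_w h₂² = 0.5×9.81×2.5² = 30.66. Total = 4.517+30.49+30.66 = 65.66 kN/m.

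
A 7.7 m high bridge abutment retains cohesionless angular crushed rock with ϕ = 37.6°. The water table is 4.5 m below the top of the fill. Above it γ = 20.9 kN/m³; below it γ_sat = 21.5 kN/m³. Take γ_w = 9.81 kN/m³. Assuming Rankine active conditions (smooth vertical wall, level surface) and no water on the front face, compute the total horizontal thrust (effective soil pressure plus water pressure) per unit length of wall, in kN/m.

189 kN/m

K_a = tan²(45° − φ/2) = 0.2421.
γ' = 21.5 − 9.81 = 11.69 kN/m³. Depth below WT = 3.2 m.
σ'_h at WT = K_a γ d_w = 22.77 kPa; at base = 22.77 + K_a γ' × 3.2 = 31.83 kPa.
P₁ (0–4.5 m) = ½×22.77×4.5 = 51.24. P₂ (4.5–7.7 m) = ½(22.77+31.83)×3.2 = 87.36.
P_w = ½ γ_w h₂² = 0.5×9.81×3.2² = 50.23. Total = 51.24+87.36+50.23 = 188.8 kN/m.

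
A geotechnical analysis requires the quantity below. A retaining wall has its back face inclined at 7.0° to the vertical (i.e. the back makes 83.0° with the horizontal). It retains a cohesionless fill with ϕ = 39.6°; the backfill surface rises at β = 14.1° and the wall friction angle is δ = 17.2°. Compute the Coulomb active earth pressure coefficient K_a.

K_a = sin²(α+φ) / [sin²α · sin(α−δ) · (1 + √{sin(φ+δ)sin(φ−β) / (sin(α−δ)sin(α+β))})²].
With α = 83.0°, φ = 39.6°, δ = 17.2°, β = 14.1°: K_a = 0.2970.

0.297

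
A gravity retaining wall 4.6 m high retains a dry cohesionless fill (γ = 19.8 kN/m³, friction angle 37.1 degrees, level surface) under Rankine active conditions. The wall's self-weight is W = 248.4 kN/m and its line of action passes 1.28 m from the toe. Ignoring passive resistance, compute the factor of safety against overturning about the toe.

4.00

K_a = tan²(45° − 37.1°/2) = 0.2475.
P_a = ½K_aγH² = 0.5×0.2475×19.8×4.6² = 51.85 kN/m, acting at H/3 = 1.533 m above the base.
Overturning moment M_o = P_a × H/3 = 51.85 × 1.533 = 79.50.
Resisting moment M_r = W × 1.28 = 248.4 × 1.28 = 318.0.
FS_overturning = M_r/M_o = 318.0/79.50 = 3.999.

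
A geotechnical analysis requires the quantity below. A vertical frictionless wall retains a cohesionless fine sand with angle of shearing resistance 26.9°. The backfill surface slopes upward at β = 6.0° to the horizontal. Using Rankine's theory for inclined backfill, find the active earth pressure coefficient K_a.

0.384

K_a = cos β · (cos β − √(cos²β − cos²φ)) / (cos β + √(cos²β − cos²φ)).
cos β = 0.9945, cos φ = 0.8918, √(cos²β − cos²φ) = 0.4402.
K_a = 0.9945 × (0.9945 − 0.4402)/(0.9945 + 0.4402) = 0.3843.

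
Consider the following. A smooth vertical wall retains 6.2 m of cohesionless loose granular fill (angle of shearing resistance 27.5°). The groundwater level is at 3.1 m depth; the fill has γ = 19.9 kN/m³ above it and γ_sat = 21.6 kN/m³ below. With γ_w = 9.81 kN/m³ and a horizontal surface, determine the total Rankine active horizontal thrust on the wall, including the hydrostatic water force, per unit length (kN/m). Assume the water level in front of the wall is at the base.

K_a = tan²(45° − φ/2) = 0.3682.
γ' = 21.6 − 9.81 = 11.79 kN/m³. Depth below WT = 3.1 m.
σ'_h at WT = K_a γ d_w = 22.72 kPa; at base = 22.72 + K_a γ' × 3.1 = 36.17 kPa.
P₁ (0–3.1 m) = ½×22.72×3.1 = 35.21. P₂ (3.1–6.2 m) = ½(22.72+36.17)×3.1 = 91.28.
P_w = ½ γ_w h₂² = 0.5×9.81×3.1² = 47.14. Total = 35.21+91.28+47.14 = 173.6 kN/m.

174 kN/m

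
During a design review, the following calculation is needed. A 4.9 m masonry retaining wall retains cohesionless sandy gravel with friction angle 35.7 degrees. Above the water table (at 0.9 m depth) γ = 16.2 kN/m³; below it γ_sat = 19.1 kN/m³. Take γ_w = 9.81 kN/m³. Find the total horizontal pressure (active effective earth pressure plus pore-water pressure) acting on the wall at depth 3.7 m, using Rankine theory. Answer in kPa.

38.1 kPa

K_a = (1 − sin φ)/(1 + sin φ) = 0.2630.
γ' = 19.1 − 9.81 = 9.290 kN/m³.
Effective vertical stress at 3.7 m: σ'_v = 16.2×0.9 + 9.290×2.80 = 40.59 kPa.
σ'_h = K_a σ'_v = 0.2630 × 40.59 = 10.68 kPa; u = γ_w × 2.80 = 27.47 kPa.
Total σ_h = 10.68 + 27.47 = 38.14 kPa.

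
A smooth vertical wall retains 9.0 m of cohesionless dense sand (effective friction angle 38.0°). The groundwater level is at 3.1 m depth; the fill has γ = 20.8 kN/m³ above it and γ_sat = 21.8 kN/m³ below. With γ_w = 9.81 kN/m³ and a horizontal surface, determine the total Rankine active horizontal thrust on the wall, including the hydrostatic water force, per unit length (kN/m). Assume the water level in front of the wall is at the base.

335 kN/m

K_a = tan²(45° − φ/2) = 0.2379.
γ' = 21.8 − 9.81 = 11.99 kN/m³. Depth below WT = 5.9 m.
σ'_h at WT = K_a γ d_w = 15.34 kPa; at base = 15.34 + K_a γ' × 5.9 = 32.17 kPa.
P₁ (0–3.1 m) = ½×15.34×3.1 = 23.77. P₂ (3.1–9.0 m) = ½(15.34+32.17)×5.9 = 140.1.
P_w = ½ γ_w h₂² = 0.5×9.81×5.9² = 170.7. Total = 23.77+140.1+170.7 = 334.7 kN/m.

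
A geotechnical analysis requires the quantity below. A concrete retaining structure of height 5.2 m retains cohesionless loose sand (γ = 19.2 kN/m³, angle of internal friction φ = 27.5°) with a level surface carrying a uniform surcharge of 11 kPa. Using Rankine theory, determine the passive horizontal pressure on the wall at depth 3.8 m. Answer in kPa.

K_p = (1 + sin φ)/(1 − sin φ) = 2.716.
σ_v = γz + q = 19.2 × 3.8 + 11 = 83.96 kPa.
σ_h = K_p σ_v = 2.716 × 83.96 = 228.0 kPa.

228 kPa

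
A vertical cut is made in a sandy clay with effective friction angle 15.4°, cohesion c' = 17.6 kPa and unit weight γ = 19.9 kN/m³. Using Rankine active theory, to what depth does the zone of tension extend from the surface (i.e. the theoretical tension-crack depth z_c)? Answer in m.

2.32 m

K_a = tan²(45° − 15.4°/2) = 0.5803; √K_a = 0.7618.
The active pressure is zero where K_a γ z = 2c√K_a, so z_c = 2c/(γ√K_a) = 2×17.6/(19.9×0.7618) = 2.322 m.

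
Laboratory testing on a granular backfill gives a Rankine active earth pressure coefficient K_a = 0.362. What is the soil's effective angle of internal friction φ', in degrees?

27.9°

K_a = tan²(45° − φ/2) ⇒ 45° − φ/2 = arctan(√0.362) = 31.03°.
φ = 2(45° − 31.03°) = 27.93°.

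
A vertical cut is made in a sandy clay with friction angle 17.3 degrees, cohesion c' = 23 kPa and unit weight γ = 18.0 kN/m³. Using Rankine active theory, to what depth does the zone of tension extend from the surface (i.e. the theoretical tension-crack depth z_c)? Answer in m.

K_a = tan²(45° − 17.3°/2) = 0.5416; √K_a = 0.7359.
The active pressure is zero where K_a γ z = 2c√K_a, so z_c = 2c/(γ√K_a) = 2×23/(18.0×0.7359) = 3.473 m.

3.47 m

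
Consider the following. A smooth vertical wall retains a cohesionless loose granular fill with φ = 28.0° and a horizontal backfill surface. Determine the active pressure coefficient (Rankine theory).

0.361

K_a = tan²(45° − φ/2) = tan²(31.00°) = 0.3610.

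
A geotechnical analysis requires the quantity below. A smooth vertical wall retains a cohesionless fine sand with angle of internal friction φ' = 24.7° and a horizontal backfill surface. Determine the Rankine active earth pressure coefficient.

K_a = tan²(45° − φ/2) = tan²(32.65°) = 0.4106.

0.411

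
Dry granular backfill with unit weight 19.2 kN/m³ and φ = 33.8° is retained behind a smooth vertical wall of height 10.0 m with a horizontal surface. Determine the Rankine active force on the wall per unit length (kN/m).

K_a = tan²(45° − φ/2) = 0.2851.
P_a = ½ K_a γ H² = 0.5 × 0.2851 × 19.2 × 10.0² = 273.7 kN/m.

274 kN/m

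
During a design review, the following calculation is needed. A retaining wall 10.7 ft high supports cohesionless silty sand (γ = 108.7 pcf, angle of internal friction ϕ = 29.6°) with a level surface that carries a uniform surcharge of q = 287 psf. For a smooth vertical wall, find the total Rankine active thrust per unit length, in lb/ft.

K_a = tan²(45° − φ/2) = 0.3387.
Soil triangle: ½ K_a γ H² = 0.5×0.3387×108.7×10.7² = 2108 lb/ft.
Surcharge rectangle: K_a q H = 0.3387×287×10.7 = 1040 lb/ft.
Total = 2108 + 1040 = 3148 lb/ft.

3150 lb/ft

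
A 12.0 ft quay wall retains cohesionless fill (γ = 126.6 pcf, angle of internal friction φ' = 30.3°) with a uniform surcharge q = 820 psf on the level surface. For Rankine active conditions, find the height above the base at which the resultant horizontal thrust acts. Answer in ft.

5.04 ft

K_a = 0.3293.
Triangular part P₁ = ½K_aγH² = 3002 at H/3 = 4.000 ft; rectangular part P₂ = K_a q H = 3241 at H/2 = 6.000 ft.
ȳ = (P₁·4.000 + P₂·6.000)/(P₁+P₂) = 5.038 ft.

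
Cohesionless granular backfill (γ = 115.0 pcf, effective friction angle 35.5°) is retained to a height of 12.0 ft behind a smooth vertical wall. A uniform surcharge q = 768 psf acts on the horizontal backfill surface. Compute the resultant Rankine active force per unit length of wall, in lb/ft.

4640 lb/ft

K_a = tan²(45° − φ/2) = 0.2653.
Soil triangle: ½ K_a γ H² = 0.5×0.2653×115.0×12.0² = 2196 lb/ft.
Surcharge rectangle: K_a q H = 0.2653×768×12.0 = 2445 lb/ft.
Total = 2196 + 2445 = 4641 lb/ft.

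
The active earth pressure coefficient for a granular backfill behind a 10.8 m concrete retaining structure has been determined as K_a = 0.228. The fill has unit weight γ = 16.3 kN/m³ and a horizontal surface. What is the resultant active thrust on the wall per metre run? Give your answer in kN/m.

217 kN/m

P = ½ K_a γ H² = 0.5 × 0.228 × 16.3 × 10.8² = 216.7 kN/m.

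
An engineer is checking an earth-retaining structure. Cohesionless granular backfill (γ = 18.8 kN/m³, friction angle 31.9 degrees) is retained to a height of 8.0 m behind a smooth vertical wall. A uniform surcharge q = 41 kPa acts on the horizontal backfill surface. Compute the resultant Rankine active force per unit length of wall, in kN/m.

K_a = tan²(45° − φ/2) = 0.3085.
Soil triangle: ½ K_a γ H² = 0.5×0.3085×18.8×8.0² = 185.6 kN/m.
Surcharge rectangle: K_a q H = 0.3085×41×8.0 = 101.2 kN/m.
Total = 185.6 + 101.2 = 286.8 kN/m.

287 kN/m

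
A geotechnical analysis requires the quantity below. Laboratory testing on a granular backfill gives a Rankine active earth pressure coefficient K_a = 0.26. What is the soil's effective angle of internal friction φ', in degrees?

36.0°

K_a = tan²(45° − φ/2) ⇒ 45° − φ/2 = arctan(√0.26) = 27.02°.
φ = 2(45° − 27.02°) = 35.97°.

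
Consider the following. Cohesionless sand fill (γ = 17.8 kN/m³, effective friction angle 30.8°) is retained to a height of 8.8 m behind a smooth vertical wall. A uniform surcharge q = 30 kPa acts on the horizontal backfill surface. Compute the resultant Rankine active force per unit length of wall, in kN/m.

308 kN/m

K_a = tan²(45° − φ/2) = 0.3227.
Soil triangle: ½ K_a γ H² = 0.5×0.3227×17.8×8.8² = 222.4 kN/m.
Surcharge rectangle: K_a q H = 0.3227×30×8.8 = 85.20 kN/m.
Total = 222.4 + 85.20 = 307.6 kN/m.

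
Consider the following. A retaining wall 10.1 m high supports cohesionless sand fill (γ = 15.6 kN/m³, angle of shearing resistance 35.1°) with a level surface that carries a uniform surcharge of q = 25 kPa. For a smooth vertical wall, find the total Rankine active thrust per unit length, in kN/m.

K_a = tan²(45° − φ/2) = 0.2698.
Soil triangle: ½ K_a γ H² = 0.5×0.2698×15.6×10.1² = 214.7 kN/m.
Surcharge rectangle: K_a q H = 0.2698×25×10.1 = 68.13 kN/m.
Total = 214.7 + 68.13 = 282.8 kN/m.

283 kN/m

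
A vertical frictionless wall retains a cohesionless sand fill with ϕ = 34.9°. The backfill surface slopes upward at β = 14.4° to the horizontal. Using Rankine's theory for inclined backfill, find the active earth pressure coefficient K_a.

0.296

K_a = cos β · (cos β − √(cos²β − cos²φ)) / (cos β + √(cos²β − cos²φ)).
cos β = 0.9686, cos φ = 0.8202, √(cos²β − cos²φ) = 0.5153.
K_a = 0.9686 × (0.9686 − 0.5153)/(0.9686 + 0.5153) = 0.2959.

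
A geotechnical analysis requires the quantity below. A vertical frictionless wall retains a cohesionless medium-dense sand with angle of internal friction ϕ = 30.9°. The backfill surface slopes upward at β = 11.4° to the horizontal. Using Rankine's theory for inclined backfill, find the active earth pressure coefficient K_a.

0.341

K_a = cos β · (cos β − √(cos²β − cos²φ)) / (cos β + √(cos²β − cos²φ)).
cos β = 0.9803, cos φ = 0.8581, √(cos²β − cos²φ) = 0.4740.
K_a = 0.9803 × (0.9803 − 0.4740)/(0.9803 + 0.4740) = 0.3413.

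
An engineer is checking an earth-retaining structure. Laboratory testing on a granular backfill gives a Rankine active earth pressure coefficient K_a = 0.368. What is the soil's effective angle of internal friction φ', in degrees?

K_a = tan²(45° − φ/2) ⇒ 45° − φ/2 = arctan(√0.368) = 31.24°.
φ = 2(45° − 31.24°) = 27.52°.

27.5°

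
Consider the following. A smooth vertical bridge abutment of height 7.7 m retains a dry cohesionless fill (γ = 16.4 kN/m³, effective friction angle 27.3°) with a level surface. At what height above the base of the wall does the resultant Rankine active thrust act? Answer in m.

K_a = 0.3711.
The pressure distribution is triangular, so the resultant acts at H/3 above the base = 7.7/3 = 2.567 m.

2.57 m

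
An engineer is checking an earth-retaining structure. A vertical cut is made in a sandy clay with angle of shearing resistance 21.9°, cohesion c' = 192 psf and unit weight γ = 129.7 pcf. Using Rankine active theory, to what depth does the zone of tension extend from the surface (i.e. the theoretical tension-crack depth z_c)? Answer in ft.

4.38 ft

K_a = tan²(45° − 21.9°/2) = 0.4567; √K_a = 0.6758.
The active pressure is zero where K_a γ z = 2c√K_a, so z_c = 2c/(γ√K_a) = 2×192/(129.7×0.6758) = 4.381 ft.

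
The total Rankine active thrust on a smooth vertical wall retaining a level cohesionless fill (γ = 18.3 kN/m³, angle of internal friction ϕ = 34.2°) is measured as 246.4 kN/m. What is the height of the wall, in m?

K_a = 0.2803. P_a = ½ K_a γ H² ⇒ H = √(2P_a/(K_a γ)).
H = √(2×246.4/(0.2803×18.3)) = 9.801 m.

9.80 m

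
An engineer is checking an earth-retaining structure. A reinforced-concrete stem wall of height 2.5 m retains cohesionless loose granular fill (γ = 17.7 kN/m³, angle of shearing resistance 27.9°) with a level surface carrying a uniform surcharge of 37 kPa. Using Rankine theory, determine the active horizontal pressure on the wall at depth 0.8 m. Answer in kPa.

18.5 kPa

K_a = (1 − sin φ)/(1 + sin φ) = 0.3625.
σ_v = γz + q = 17.7 × 0.8 + 37 = 51.16 kPa.
σ_h = K_a σ_v = 0.3625 × 51.16 = 18.54 kPa.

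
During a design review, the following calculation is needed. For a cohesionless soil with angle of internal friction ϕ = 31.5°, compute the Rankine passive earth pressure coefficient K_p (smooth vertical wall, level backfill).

K_p = (1 + sin φ)/(1 − sin φ) = tan²(45° + 31.5°/2) = 3.188.

3.19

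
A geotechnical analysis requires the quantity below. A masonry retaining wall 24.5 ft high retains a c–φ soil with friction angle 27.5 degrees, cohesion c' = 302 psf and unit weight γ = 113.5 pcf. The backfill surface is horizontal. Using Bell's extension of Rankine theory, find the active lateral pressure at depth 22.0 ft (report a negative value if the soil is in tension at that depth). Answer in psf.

553 psf

K_a = (1 − sin φ)/(1 + sin φ) = 0.3682.
σ_a = K_a γ z − 2c√K_a = 0.3682×113.5×22.0 − 2×302×0.6068 = 552.9 psf.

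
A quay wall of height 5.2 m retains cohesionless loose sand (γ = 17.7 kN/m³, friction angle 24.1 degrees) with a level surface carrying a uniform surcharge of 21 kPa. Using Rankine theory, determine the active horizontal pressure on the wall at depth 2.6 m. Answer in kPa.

28.2 kPa

K_a = (1 − sin φ)/(1 + sin φ) = 0.4201.
σ_v = γz + q = 17.7 × 2.6 + 21 = 67.02 kPa.
σ_h = K_a σ_v = 0.4201 × 67.02 = 28.16 kPa.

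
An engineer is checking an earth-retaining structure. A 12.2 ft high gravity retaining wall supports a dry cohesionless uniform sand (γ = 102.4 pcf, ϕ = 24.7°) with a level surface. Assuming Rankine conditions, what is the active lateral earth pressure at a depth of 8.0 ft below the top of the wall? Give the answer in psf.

336 psf

K_a = (1 − sin φ)/(1 + sin φ) = 0.4106.
σ_h = K_a γ z = 0.4106 × 102.4 × 8.0 = 336.3 psf.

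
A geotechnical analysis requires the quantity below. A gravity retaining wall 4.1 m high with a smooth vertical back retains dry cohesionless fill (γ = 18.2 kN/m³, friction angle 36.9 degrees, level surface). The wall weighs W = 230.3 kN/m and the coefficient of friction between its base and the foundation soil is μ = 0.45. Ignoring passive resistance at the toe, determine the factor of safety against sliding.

2.71

K_a = tan²(45° − 36.9°/2) = 0.2497.
P_a = ½K_aγH² = 0.5×0.2497×18.2×4.1² = 38.19 kN/m, acting at H/3 = 1.367 m above the base.
FS_sliding = μW / P_a = 0.45×230.3 / 38.19 = 2.713.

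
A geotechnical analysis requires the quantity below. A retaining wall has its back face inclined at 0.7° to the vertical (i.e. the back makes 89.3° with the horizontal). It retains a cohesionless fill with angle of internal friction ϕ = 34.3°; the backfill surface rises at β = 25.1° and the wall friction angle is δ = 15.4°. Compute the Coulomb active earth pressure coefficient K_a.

0.383

K_a = sin²(α+φ) / [sin²α · sin(α−δ) · (1 + √{sin(φ+δ)sin(φ−β) / (sin(α−δ)sin(α+β))})²].
With α = 89.3°, φ = 34.3°, δ = 15.4°, β = 25.1°: K_a = 0.3829.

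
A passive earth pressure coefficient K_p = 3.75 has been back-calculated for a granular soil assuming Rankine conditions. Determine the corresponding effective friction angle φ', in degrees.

K_p = (1+sin φ)/(1−sin φ) ⇒ sin φ = (K_p − 1)/(K_p + 1) = 0.5789.
φ = arcsin(0.5789) = 35.38°.

35.4°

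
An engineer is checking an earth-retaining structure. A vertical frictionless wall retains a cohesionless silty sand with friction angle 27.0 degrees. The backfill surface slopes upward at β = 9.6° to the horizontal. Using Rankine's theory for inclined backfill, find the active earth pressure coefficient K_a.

0.395

K_a = cos β · (cos β − √(cos²β − cos²φ)) / (cos β + √(cos²β − cos²φ)).
cos β = 0.9860, cos φ = 0.8910, √(cos²β − cos²φ) = 0.4223.
K_a = 0.9860 × (0.9860 − 0.4223)/(0.9860 + 0.4223) = 0.3947.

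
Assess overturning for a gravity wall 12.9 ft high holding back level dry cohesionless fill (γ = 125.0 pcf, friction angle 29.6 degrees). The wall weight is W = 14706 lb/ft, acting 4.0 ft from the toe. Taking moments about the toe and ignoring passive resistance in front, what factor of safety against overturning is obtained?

K_a = tan²(45° − 29.6°/2) = 0.3387.
P_a = ½K_aγH² = 0.5×0.3387×125.0×12.9² = 3523 lb/ft, acting at H/3 = 4.300 ft above the base.
Overturning moment M_o = P_a × H/3 = 3523 × 4.300 = 15150.
Resisting moment M_r = W × 4.0 = 14706 × 4.0 = 58820.
FS_overturning = M_r/M_o = 58820/15150 = 3.883.

3.88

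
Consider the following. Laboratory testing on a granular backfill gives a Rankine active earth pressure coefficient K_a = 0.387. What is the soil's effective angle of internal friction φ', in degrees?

26.2°

K_a = tan²(45° − φ/2) ⇒ 45° − φ/2 = arctan(√0.387) = 31.89°.
φ = 2(45° − 31.89°) = 26.23°.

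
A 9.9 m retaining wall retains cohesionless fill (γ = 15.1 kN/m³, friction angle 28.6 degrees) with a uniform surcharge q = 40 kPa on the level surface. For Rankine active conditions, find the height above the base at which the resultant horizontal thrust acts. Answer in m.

3.88 m

K_a = 0.3525.
Triangular part P₁ = ½K_aγH² = 260.9 at H/3 = 3.300 m; rectangular part P₂ = K_a q H = 139.6 at H/2 = 4.950 m.
ȳ = (P₁·3.300 + P₂·4.950)/(P₁+P₂) = 3.875 m.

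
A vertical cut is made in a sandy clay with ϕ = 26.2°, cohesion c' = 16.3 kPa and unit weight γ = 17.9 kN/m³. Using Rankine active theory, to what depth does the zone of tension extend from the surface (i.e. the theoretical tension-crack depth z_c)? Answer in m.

2.93 m

K_a = tan²(45° − 26.2°/2) = 0.3874; √K_a = 0.6224.
The active pressure is zero where K_a γ z = 2c√K_a, so z_c = 2c/(γ√K_a) = 2×16.3/(17.9×0.6224) = 2.926 m.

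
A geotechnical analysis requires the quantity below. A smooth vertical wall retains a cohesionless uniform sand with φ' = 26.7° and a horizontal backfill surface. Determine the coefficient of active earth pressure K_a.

0.380

K_a = tan²(45° − φ/2) = tan²(31.65°) = 0.3800.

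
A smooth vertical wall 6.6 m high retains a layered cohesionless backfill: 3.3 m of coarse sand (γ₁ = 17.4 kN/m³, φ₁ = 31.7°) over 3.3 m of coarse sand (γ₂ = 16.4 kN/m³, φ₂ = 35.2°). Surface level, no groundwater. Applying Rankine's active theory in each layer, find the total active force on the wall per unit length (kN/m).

104 kN/m

K_a1 = tan²(45°−31.7°/2) = 0.3111; K_a2 = tan²(45°−35.2°/2) = 0.2687.
Layer 1: σ at base = K_a1 γ₁ h₁ = 17.86 kPa; P₁ = ½×17.86×3.3 = 29.47.
Layer 2: σ_v at top = γ₁h₁ = 57.42; σ_h top = K_a2×57.42 = 15.43; σ_h base = K_a2×(57.42+16.4×3.3) = 29.97.
P₂ = ½(15.43+29.97)×3.3 = 74.91. Total P_a = 29.47+74.91 = 104.4 kN/m.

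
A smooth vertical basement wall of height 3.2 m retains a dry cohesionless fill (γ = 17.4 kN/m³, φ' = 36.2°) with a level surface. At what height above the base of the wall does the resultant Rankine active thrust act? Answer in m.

1.07 m

K_a = 0.2574.
The pressure distribution is triangular, so the resultant acts at H/3 above the base = 3.2/3 = 1.067 m.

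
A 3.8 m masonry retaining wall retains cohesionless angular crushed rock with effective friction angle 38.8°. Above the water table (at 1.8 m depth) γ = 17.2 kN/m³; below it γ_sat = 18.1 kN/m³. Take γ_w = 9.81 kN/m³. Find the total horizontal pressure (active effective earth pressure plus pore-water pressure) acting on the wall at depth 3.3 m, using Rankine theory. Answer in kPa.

K_a = (1 − sin φ)/(1 + sin φ) = 0.2296.
γ' = 18.1 − 9.81 = 8.290 kN/m³.
Effective vertical stress at 3.3 m: σ'_v = 17.2×1.8 + 8.290×1.50 = 43.39 kPa.
σ'_h = K_a σ'_v = 0.2296 × 43.39 = 9.962 kPa; u = γ_w × 1.50 = 14.71 kPa.
Total σ_h = 9.962 + 14.71 = 24.68 kPa.

24.7 kPa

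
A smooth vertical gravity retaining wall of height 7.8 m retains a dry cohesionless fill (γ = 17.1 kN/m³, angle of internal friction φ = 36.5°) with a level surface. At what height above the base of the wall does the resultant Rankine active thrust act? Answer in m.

2.60 m

K_a = 0.2541.
The pressure distribution is triangular, so the resultant acts at H/3 above the base = 7.8/3 = 2.600 m.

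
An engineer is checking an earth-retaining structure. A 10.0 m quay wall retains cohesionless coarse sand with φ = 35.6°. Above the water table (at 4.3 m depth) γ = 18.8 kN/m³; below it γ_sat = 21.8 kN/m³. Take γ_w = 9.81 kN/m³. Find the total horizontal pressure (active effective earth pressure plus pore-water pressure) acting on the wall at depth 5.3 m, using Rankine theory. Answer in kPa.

K_a = (1 − sin φ)/(1 + sin φ) = 0.2641.
γ' = 21.8 − 9.81 = 11.99 kN/m³.
Effective vertical stress at 5.3 m: σ'_v = 18.8×4.3 + 11.99×1.00 = 92.83 kPa.
σ'_h = K_a σ'_v = 0.2641 × 92.83 = 24.52 kPa; u = γ_w × 1.00 = 9.810 kPa.
Total σ_h = 24.52 + 9.810 = 34.33 kPa.

34.3 kPa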